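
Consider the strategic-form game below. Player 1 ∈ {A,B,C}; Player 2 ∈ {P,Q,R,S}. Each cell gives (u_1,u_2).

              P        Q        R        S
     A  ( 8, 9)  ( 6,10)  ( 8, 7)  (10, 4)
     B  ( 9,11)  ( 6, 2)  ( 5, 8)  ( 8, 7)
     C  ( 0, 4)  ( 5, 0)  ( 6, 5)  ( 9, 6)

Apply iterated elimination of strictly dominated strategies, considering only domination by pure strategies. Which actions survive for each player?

P1 drop C (A beats it: P:8>0 Q:6>5 R:8>6 S:10>9)
P2 drop R (P beats it: A:9>7 B:11>8)
P2 drop S (P beats it: A:9>4 B:11>7)
P1→{A,B} P2→{P,Q}

Remaining: P1:{A,B} P2:{P,Q}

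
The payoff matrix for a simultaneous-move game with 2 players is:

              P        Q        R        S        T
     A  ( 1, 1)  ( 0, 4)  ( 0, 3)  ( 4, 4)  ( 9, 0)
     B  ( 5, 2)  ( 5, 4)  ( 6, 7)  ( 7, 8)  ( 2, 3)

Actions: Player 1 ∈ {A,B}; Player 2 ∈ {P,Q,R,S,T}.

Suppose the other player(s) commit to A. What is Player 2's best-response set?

BR_2 = {Q,S}

u_2(P vs A) = 1
u_2(Q vs A) = 4
u_2(R vs A) = 3
u_2(S vs A) = 4
u_2(T vs A) = 0
max payoff 4 at {Q,S}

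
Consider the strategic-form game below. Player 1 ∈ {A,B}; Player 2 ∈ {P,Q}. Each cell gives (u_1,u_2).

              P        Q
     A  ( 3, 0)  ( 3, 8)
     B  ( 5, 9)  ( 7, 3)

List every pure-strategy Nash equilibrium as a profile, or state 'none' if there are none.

Nash profiles: (B,P)

(A,P): not NE [P1→B gives 5>3; P2→Q gives 8>0]
(A,Q): not NE [P1→B gives 7>3]
(B,P): NE
(B,Q): not NE [P2→P gives 9>3]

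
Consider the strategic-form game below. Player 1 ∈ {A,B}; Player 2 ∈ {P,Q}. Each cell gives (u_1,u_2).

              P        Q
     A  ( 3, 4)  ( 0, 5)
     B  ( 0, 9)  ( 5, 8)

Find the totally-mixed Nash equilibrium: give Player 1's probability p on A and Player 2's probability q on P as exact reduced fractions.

P1 indiff ⇒ q·3+(1-q)·0 = q·0+(1-q)·5 ⇒ q(3) = (1-q)(5) ⇒ q = 5/8
P2 indiff ⇒ p·4+(1-p)·9 = p·5+(1-p)·8 ⇒ p(-1) = (1-p)(-1) ⇒ p = 1/2

(p,q) = (1/2, 5/8)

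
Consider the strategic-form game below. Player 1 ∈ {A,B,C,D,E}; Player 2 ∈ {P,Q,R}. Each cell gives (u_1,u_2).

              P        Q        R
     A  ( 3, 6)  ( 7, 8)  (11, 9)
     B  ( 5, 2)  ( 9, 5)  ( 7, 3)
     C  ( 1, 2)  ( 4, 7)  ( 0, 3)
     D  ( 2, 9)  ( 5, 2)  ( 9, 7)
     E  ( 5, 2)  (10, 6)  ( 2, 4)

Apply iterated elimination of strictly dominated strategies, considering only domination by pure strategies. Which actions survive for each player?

P1 drop C (A beats it: P:3>1 Q:7>4 R:11>0)
P1 drop D (A beats it: P:3>2 Q:7>5 R:11>9)
P2 drop P (Q beats it: A:8>6 B:5>2 E:6>2)
P1→{A,B,E} P2→{Q,R}

Remaining: P1:{A,B,E} P2:{Q,R}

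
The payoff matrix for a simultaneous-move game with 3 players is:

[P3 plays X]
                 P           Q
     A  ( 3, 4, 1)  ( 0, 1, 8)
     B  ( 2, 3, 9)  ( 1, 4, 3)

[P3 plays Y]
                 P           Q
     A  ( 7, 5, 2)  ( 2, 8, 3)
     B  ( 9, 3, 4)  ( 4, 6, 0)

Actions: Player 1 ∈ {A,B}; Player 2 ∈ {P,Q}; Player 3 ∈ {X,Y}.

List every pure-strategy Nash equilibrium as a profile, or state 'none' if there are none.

(A,P,X): not NE [P3→Y gives 2>1]
(A,P,Y): not NE [P1→B gives 9>7; P2→Q gives 8>5]
(A,Q,X): not NE [P1→B gives 1>0; P2→P gives 4>1]
(A,Q,Y): not NE [P1→B gives 4>2; P3→X gives 8>3]
(B,P,X): not NE [P1→A gives 3>2; P2→Q gives 4>3]
(B,P,Y): not NE [P2→Q gives 6>3; P3→X gives 9>4]
(B,Q,X): NE
(B,Q,Y): not NE [P3→X gives 3>0]

NE set: (B,Q,X)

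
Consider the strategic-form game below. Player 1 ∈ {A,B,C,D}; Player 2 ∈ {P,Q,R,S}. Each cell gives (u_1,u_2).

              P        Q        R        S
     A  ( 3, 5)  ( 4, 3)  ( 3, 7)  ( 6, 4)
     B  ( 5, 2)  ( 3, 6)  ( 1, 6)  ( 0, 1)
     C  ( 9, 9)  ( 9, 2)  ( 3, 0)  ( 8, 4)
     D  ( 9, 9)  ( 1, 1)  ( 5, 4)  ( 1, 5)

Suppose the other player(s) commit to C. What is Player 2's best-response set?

P2 best: {P}

u_2(P vs C) = 9
u_2(Q vs C) = 2
u_2(R vs C) = 0
u_2(S vs C) = 4
max payoff 9 at {P}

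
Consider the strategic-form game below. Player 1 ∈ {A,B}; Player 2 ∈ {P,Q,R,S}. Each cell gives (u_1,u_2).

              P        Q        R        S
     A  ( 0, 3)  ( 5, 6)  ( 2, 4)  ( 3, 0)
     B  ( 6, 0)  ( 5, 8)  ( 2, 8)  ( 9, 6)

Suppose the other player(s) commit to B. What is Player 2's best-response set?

argmax u_2 = {Q,R}

u_2(P vs B) = 0
u_2(Q vs B) = 8
u_2(R vs B) = 8
u_2(S vs B) = 6
max payoff 8 at {Q,R}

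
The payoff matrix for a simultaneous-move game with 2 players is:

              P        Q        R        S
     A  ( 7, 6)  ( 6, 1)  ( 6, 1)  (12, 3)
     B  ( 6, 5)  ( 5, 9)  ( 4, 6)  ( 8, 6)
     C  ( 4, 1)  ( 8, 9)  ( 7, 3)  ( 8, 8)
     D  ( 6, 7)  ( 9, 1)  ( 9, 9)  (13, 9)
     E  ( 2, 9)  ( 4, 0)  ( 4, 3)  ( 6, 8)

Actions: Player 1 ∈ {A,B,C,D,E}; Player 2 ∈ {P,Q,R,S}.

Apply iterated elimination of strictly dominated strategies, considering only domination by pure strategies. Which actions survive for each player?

P1 drop B (A beats it: P:7>6 Q:6>5 R:6>4 S:12>8)
P1 drop C (D beats it: P:6>4 Q:9>8 R:9>7 S:13>8)
P1 drop E (A beats it: P:7>2 Q:6>4 R:6>4 S:12>6)
P2 drop Q (P beats it: A:6>1 D:7>1)
P1→{A,D} P2→{P,R,S}

IESDS → P1:{A,D} P2:{P,R,S}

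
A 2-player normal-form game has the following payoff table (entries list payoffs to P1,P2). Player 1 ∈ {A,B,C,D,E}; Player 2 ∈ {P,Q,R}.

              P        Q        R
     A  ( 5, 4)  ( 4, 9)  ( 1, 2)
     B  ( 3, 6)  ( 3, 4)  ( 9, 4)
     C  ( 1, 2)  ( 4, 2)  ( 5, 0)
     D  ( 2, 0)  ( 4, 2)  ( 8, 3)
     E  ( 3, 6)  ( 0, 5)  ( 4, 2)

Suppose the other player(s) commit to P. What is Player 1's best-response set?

argmax u_1 = {A}

u_1(A vs P) = 5
u_1(B vs P) = 3
u_1(C vs P) = 1
u_1(D vs P) = 2
u_1(E vs P) = 3
max payoff 5 at {A}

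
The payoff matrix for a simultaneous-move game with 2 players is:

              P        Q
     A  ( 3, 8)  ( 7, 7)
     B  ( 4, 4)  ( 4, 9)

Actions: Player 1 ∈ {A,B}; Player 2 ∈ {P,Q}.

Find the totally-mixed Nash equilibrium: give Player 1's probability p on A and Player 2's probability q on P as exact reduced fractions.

P1 indiff ⇒ q·3+(1-q)·7 = q·4+(1-q)·4 ⇒ q(-1) = (1-q)(-3) ⇒ q = 3/4
P2 indiff ⇒ p·8+(1-p)·4 = p·7+(1-p)·9 ⇒ p(1) = (1-p)(5) ⇒ p = 5/6

P1 mixes 5/6 on A; P2 mixes 3/4 on P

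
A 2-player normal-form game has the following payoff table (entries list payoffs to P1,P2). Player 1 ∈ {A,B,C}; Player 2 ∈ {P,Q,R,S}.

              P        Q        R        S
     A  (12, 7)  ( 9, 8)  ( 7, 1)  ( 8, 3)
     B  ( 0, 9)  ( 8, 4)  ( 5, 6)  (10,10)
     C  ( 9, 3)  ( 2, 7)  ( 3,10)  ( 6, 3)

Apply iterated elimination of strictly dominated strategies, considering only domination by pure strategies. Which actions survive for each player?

P1 drop C (A beats it: P:12>9 Q:9>2 R:7>3 S:8>6)
P2 drop R (P beats it: A:7>1 B:9>6)
P1→{A,B} P2→{P,Q,S}

Survivors P1:{A,B} P2:{P,Q,S}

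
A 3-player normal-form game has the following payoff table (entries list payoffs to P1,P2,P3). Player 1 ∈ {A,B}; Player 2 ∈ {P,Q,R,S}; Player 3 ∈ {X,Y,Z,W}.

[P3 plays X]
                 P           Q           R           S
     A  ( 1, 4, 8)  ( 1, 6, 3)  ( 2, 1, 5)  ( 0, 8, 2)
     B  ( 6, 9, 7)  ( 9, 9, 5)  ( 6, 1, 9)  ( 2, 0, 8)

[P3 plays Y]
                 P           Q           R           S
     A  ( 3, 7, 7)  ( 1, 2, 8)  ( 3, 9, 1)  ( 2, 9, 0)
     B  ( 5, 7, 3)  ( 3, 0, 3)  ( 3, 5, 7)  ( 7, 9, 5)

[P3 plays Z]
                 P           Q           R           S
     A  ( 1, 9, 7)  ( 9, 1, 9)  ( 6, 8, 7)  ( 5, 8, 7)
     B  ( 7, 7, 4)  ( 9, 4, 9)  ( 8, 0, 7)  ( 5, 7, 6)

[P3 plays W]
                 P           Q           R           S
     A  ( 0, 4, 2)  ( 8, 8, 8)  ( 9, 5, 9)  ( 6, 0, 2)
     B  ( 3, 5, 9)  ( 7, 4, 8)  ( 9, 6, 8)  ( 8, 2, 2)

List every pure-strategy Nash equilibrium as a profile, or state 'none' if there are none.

(A,P,X): not NE [P1→B gives 6>1; P2→S gives 8>4]
(A,P,Y): not NE [P1→B gives 5>3; P2→S gives 9>7; P3→X gives 8>7]
(A,P,Z): not NE [P1→B gives 7>1; P3→X gives 8>7]
(A,P,W): not NE [P1→B gives 3>0; P2→Q gives 8>4; P3→X gives 8>2]
(A,Q,X): not NE [P1→B gives 9>1; P2→S gives 8>6; P3→Z gives 9>3]
(A,Q,Y): not NE [P1→B gives 3>1; P2→S gives 9>2; P3→Z gives 9>8]
(A,Q,Z): not NE [P2→P gives 9>1]
(A,Q,W): not NE [P3→Z gives 9>8]
(A,R,X): not NE [P1→B gives 6>2; P2→S gives 8>1; P3→W gives 9>5]
(A,R,Y): not NE [P3→W gives 9>1]
(A,R,Z): not NE [P1→B gives 8>6; P2→P gives 9>8; P3→W gives 9>7]
(A,R,W): not NE [P2→Q gives 8>5]
(A,S,X): not NE [P1→B gives 2>0; P3→Z gives 7>2]
(A,S,Y): not NE [P1→B gives 7>2; P3→Z gives 7>0]
(A,S,Z): not NE [P2→P gives 9>8]
(A,S,W): not NE [P1→B gives 8>6; P2→Q gives 8>0; P3→Z gives 7>2]
(B,P,X): not NE [P3→W gives 9>7]
(B,P,Y): not NE [P2→S gives 9>7; P3→W gives 9>3]
(B,P,Z): not NE [P3→W gives 9>4]
(B,P,W): not NE [P2→R gives 6>5]
(B,Q,X): not NE [P3→Z gives 9>5]
(B,Q,Y): not NE [P2→S gives 9>0; P3→Z gives 9>3]
(B,Q,Z): not NE [P2→S gives 7>4]
(B,Q,W): not NE [P1→A gives 8>7; P2→R gives 6>4; P3→Z gives 9>8]
(B,R,X): not NE [P2→Q gives 9>1]
(B,R,Y): not NE [P2→S gives 9>5; P3→X gives 9>7]
(B,R,Z): not NE [P2→S gives 7>0; P3→X gives 9>7]
(B,R,W): not NE [P3→X gives 9>8]
(B,S,X): not NE [P2→Q gives 9>0]
(B,S,Y): not NE [P3→X gives 8>5]
(B,S,Z): not NE [P3→X gives 8>6]
(B,S,W): not NE [P2→R gives 6>2; P3→X gives 8>2]

No pure NE.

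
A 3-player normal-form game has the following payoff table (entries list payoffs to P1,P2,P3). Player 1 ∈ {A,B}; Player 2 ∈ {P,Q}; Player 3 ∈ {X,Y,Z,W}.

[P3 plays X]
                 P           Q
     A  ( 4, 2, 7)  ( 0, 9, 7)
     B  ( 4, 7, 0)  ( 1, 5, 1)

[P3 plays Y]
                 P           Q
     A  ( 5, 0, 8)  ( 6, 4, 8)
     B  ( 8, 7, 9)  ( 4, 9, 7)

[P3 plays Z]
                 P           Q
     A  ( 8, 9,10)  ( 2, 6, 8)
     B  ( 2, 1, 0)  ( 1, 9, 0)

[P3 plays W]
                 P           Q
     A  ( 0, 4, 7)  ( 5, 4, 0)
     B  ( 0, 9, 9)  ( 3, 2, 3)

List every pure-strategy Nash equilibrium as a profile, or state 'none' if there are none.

(A,P,X): not NE [P2→Q gives 9>2; P3→Z gives 10>7]
(A,P,Y): not NE [P1→B gives 8>5; P2→Q gives 4>0; P3→Z gives 10>8]
(A,P,Z): NE
(A,P,W): not NE [P3→Z gives 10>7]
(A,Q,X): not NE [P1→B gives 1>0; P3→Z gives 8>7]
(A,Q,Y): NE
(A,Q,Z): not NE [P2→P gives 9>6]
(A,Q,W): not NE [P3→Z gives 8>0]
(B,P,X): not NE [P3→W gives 9>0]
(B,P,Y): not NE [P2→Q gives 9>7]
(B,P,Z): not NE [P1→A gives 8>2; P2→Q gives 9>1; P3→W gives 9>0]
(B,P,W): NE
(B,Q,X): not NE [P2→P gives 7>5; P3→Y gives 7>1]
(B,Q,Y): not NE [P1→A gives 6>4]
(B,Q,Z): not NE [P1→A gives 2>1; P3→Y gives 7>0]
(B,Q,W): not NE [P1→A gives 5>3; P2→P gives 9>2; P3→Y gives 7>3]

NE set: (A,P,Z), (A,Q,Y), (B,P,W)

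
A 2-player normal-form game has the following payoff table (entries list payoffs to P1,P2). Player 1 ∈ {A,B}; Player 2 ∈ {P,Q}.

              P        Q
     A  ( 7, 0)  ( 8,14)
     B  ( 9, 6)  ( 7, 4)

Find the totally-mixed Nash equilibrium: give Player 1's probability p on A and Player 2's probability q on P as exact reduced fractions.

P1 indiff ⇒ q·7+(1-q)·8 = q·9+(1-q)·7 ⇒ q(-2) = (1-q)(-1) ⇒ q = 1/3
P2 indiff ⇒ p·0+(1-p)·6 = p·14+(1-p)·4 ⇒ p(-14) = (1-p)(-2) ⇒ p = 1/8

P1 mixes 1/8 on A; P2 mixes 1/3 on P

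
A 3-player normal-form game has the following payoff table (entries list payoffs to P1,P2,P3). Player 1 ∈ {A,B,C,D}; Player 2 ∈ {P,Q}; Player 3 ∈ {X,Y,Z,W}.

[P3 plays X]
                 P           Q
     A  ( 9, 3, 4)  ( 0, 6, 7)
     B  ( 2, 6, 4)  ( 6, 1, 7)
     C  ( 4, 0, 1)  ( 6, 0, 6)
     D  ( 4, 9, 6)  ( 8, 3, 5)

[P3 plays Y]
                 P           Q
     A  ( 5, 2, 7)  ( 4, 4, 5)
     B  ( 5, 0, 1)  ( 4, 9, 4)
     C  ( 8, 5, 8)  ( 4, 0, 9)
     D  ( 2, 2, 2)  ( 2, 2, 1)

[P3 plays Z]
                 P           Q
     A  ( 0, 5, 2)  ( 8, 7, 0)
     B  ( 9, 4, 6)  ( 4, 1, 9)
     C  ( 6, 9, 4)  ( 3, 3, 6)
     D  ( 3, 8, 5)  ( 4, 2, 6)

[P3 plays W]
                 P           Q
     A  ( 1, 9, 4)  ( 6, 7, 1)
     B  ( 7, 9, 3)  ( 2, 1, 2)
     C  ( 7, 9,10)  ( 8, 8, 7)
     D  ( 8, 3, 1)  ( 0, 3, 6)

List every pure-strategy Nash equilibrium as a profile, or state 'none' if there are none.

(A,P,X): not NE [P2→Q gives 6>3; P3→Y gives 7>4]
(A,P,Y): not NE [P1→C gives 8>5; P2→Q gives 4>2]
(A,P,Z): not NE [P1→B gives 9>0; P2→Q gives 7>5; P3→Y gives 7>2]
(A,P,W): not NE [P1→D gives 8>1; P3→Y gives 7>4]
(A,Q,X): not NE [P1→D gives 8>0]
(A,Q,Y): not NE [P3→X gives 7>5]
(A,Q,Z): not NE [P3→X gives 7>0]
(A,Q,W): not NE [P1→C gives 8>6; P2→P gives 9>7; P3→X gives 7>1]
(B,P,X): not NE [P1→A gives 9>2; P3→Z gives 6>4]
(B,P,Y): not NE [P1→C gives 8>5; P2→Q gives 9>0; P3→Z gives 6>1]
(B,P,Z): NE
(B,P,W): not NE [P1→D gives 8>7; P3→Z gives 6>3]
(B,Q,X): not NE [P1→D gives 8>6; P2→P gives 6>1; P3→Z gives 9>7]
(B,Q,Y): not NE [P3→Z gives 9>4]
(B,Q,Z): not NE [P1→A gives 8>4; P2→P gives 4>1]
(B,Q,W): not NE [P1→C gives 8>2; P2→P gives 9>1; P3→Z gives 9>2]
(C,P,X): not NE [P1→A gives 9>4; P3→W gives 10>1]
(C,P,Y): not NE [P3→W gives 10>8]
(C,P,Z): not NE [P1→B gives 9>6; P3→W gives 10>4]
(C,P,W): not NE [P1→D gives 8>7]
(C,Q,X): not NE [P1→D gives 8>6; P3→Y gives 9>6]
(C,Q,Y): not NE [P2→P gives 5>0]
(C,Q,Z): not NE [P1→A gives 8>3; P2→P gives 9>3; P3→Y gives 9>6]
(C,Q,W): not NE [P2→P gives 9>8; P3→Y gives 9>7]
(D,P,X): not NE [P1→A gives 9>4]
(D,P,Y): not NE [P1→C gives 8>2; P3→X gives 6>2]
(D,P,Z): not NE [P1→B gives 9>3; P3→X gives 6>5]
(D,P,W): not NE [P3→X gives 6>1]
(D,Q,X): not NE [P2→P gives 9>3; P3→W gives 6>5]
(D,Q,Y): not NE [P1→C gives 4>2; P3→W gives 6>1]
(D,Q,Z): not NE [P1→A gives 8>4; P2→P gives 8>2]
(D,Q,W): not NE [P1→C gives 8>0]

Nash profiles: (B,P,Z)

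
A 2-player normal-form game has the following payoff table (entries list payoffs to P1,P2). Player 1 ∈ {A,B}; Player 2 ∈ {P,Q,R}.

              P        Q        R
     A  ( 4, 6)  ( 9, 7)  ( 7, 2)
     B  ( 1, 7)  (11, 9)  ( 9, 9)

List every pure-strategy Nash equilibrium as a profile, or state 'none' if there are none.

(A,P): not NE [P2→Q gives 7>6]
(A,Q): not NE [P1→B gives 11>9]
(A,R): not NE [P1→B gives 9>7; P2→Q gives 7>2]
(B,P): not NE [P1→A gives 4>1; P2→R gives 9>7]
(B,Q): NE
(B,R): NE

NE set: (B,Q), (B,R)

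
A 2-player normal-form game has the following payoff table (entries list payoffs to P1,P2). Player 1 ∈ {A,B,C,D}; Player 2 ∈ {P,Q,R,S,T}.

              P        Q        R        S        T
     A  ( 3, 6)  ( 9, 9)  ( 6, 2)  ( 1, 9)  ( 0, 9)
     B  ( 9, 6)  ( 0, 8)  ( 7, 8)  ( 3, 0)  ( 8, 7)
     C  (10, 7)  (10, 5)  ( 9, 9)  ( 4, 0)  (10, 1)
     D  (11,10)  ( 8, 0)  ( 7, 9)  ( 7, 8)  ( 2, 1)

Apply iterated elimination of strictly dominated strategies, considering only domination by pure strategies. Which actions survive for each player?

P1 drop A (C beats it: P:10>3 Q:10>9 R:9>6 S:4>1 T:10>0)
P1 drop B (C beats it: P:10>9 Q:10>0 R:9>7 S:4>3 T:10>8)
P2 drop Q (P beats it: C:7>5 D:10>0)
P2 drop S (P beats it: C:7>0 D:10>8)
P2 drop T (P beats it: C:7>1 D:10>1)
P1→{C,D} P2→{P,R}

Survivors P1:{C,D} P2:{P,R}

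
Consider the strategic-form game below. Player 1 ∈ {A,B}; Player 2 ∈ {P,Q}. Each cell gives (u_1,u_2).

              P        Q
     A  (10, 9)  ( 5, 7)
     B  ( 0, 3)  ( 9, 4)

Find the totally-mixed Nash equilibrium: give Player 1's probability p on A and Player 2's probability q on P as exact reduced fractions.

p=1/3, q=2/7

P1 indiff ⇒ q·10+(1-q)·5 = q·0+(1-q)·9 ⇒ q(10) = (1-q)(4) ⇒ q = 2/7
P2 indiff ⇒ p·9+(1-p)·3 = p·7+(1-p)·4 ⇒ p(2) = (1-p)(1) ⇒ p = 1/3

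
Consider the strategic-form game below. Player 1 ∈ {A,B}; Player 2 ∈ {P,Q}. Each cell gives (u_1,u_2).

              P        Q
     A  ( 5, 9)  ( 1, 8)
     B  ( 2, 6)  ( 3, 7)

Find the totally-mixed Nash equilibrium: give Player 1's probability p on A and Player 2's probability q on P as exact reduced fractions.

P1 mixes 1/2 on A; P2 mixes 2/5 on P

P1 indiff ⇒ q·5+(1-q)·1 = q·2+(1-q)·3 ⇒ q(3) = (1-q)(2) ⇒ q = 2/5
P2 indiff ⇒ p·9+(1-p)·6 = p·8+(1-p)·7 ⇒ p(1) = (1-p)(1) ⇒ p = 1/2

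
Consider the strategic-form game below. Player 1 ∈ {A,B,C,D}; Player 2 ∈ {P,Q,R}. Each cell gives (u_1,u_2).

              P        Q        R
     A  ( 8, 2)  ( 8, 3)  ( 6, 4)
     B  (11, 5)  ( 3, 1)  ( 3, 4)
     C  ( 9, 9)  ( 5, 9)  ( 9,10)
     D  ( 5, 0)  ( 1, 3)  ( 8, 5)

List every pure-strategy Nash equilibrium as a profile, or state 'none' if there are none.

(A,P): not NE [P1→B gives 11>8; P2→R gives 4>2]
(A,Q): not NE [P2→R gives 4>3]
(A,R): not NE [P1→C gives 9>6]
(B,P): NE
(B,Q): not NE [P1→A gives 8>3; P2→P gives 5>1]
(B,R): not NE [P1→C gives 9>3; P2→P gives 5>4]
(C,P): not NE [P1→B gives 11>9; P2→R gives 10>9]
(C,Q): not NE [P1→A gives 8>5; P2→R gives 10>9]
(C,R): NE
(D,P): not NE [P1→B gives 11>5; P2→R gives 5>0]
(D,Q): not NE [P1→A gives 8>1; P2→R gives 5>3]
(D,R): not NE [P1→C gives 9>8]

PSNE = {(B,P), (C,R)}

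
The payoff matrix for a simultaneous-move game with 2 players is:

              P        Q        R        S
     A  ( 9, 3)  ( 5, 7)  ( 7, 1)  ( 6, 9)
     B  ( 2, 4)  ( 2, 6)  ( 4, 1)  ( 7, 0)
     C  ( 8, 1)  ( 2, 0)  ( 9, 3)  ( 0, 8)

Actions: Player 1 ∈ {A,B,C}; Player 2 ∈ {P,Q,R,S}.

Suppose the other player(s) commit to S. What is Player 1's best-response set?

argmax u_1 = {B}

u_1(A vs S) = 6
u_1(B vs S) = 7
u_1(C vs S) = 0
max payoff 7 at {B}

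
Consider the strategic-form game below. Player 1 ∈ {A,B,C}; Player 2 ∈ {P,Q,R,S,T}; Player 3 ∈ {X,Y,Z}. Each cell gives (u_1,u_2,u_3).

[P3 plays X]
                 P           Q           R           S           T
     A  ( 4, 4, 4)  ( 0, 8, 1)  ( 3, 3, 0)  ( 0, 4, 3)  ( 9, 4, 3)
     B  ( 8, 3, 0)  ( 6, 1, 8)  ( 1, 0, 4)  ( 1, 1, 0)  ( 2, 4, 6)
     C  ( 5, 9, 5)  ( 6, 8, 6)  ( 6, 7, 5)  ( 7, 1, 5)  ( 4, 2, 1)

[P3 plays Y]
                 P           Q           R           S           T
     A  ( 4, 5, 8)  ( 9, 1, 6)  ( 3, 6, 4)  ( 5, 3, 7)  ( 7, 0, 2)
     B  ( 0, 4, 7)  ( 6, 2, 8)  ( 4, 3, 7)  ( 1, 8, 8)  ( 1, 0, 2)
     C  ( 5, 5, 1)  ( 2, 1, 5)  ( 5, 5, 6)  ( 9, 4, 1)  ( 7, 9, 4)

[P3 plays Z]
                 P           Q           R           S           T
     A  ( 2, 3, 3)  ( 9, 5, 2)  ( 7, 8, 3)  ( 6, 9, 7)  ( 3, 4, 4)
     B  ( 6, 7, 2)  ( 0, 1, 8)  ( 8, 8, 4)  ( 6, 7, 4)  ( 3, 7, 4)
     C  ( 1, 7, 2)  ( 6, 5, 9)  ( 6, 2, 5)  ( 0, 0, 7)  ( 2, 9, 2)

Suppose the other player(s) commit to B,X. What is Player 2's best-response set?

BR_2 = {T}

u_2(P vs B,X) = 3
u_2(Q vs B,X) = 1
u_2(R vs B,X) = 0
u_2(S vs B,X) = 1
u_2(T vs B,X) = 4
max payoff 4 at {T}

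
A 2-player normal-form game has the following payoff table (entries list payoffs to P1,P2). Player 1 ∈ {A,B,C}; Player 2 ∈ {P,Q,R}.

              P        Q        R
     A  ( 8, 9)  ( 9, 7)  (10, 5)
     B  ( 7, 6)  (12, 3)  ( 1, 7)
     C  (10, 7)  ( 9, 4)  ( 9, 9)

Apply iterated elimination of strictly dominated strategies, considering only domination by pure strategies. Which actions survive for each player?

P2 drop Q (P beats it: A:9>7 B:6>3 C:7>4)
P1 drop B (A beats it: P:8>7 R:10>1)
P1→{A,C} P2→{P,R}

Remaining: P1:{A,C} P2:{P,R}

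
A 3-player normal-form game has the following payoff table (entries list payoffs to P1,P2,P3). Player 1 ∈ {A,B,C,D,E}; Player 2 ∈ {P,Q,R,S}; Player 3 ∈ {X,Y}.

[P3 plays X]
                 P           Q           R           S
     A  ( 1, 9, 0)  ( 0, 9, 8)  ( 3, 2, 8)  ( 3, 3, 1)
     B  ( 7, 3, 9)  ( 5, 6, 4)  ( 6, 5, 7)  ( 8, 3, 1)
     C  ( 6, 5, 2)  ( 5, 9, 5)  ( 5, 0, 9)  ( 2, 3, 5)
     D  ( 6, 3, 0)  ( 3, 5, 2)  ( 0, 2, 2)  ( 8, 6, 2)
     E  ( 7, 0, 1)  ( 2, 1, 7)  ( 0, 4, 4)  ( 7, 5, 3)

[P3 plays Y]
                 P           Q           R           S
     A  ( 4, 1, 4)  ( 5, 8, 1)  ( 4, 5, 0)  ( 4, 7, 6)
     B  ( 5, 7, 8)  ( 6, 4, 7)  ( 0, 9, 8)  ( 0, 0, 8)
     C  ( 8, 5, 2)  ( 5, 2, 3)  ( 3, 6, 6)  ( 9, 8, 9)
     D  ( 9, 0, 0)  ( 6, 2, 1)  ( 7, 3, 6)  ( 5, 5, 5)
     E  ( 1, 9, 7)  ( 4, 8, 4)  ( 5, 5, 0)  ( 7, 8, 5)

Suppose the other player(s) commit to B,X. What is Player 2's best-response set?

u_2(P vs B,X) = 3
u_2(Q vs B,X) = 6
u_2(R vs B,X) = 5
u_2(S vs B,X) = 3
max payoff 6 at {Q}

argmax u_2 = {Q}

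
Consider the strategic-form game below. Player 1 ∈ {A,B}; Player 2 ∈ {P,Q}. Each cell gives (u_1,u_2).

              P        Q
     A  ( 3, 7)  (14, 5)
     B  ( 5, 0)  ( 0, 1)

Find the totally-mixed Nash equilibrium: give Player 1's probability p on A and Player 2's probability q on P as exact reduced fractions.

P1 indiff ⇒ q·3+(1-q)·14 = q·5+(1-q)·0 ⇒ q(-2) = (1-q)(-14) ⇒ q = 7/8
P2 indiff ⇒ p·7+(1-p)·0 = p·5+(1-p)·1 ⇒ p(2) = (1-p)(1) ⇒ p = 1/3

P1 mixes 1/3 on A; P2 mixes 7/8 on P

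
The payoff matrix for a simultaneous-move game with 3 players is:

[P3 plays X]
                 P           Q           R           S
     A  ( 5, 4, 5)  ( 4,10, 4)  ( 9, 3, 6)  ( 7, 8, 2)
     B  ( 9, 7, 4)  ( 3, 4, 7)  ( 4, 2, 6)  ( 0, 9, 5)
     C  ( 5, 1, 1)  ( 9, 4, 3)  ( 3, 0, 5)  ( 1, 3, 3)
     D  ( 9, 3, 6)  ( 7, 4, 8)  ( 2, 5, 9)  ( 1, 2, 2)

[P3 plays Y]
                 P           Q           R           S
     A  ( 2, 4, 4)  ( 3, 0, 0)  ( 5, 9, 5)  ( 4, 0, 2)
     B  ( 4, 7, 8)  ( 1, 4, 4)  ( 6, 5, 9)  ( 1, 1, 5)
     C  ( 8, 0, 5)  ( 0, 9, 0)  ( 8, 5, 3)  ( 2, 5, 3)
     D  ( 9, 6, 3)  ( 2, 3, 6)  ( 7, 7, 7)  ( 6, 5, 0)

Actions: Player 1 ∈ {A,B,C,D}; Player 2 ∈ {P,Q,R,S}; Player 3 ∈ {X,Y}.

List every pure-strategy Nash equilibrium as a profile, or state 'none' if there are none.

(A,P,X): not NE [P1→D gives 9>5; P2→Q gives 10>4]
(A,P,Y): not NE [P1→D gives 9>2; P2→R gives 9>4; P3→X gives 5>4]
(A,Q,X): not NE [P1→C gives 9>4]
(A,Q,Y): not NE [P2→R gives 9>0; P3→X gives 4>0]
(A,R,X): not NE [P2→Q gives 10>3]
(A,R,Y): not NE [P1→C gives 8>5; P3→X gives 6>5]
(A,S,X): not NE [P2→Q gives 10>8]
(A,S,Y): not NE [P1→D gives 6>4; P2→R gives 9>0]
(B,P,X): not NE [P2→S gives 9>7; P3→Y gives 8>4]
(B,P,Y): not NE [P1→D gives 9>4]
(B,Q,X): not NE [P1→C gives 9>3; P2→S gives 9>4]
(B,Q,Y): not NE [P1→A gives 3>1; P2→P gives 7>4; P3→X gives 7>4]
(B,R,X): not NE [P1→A gives 9>4; P2→S gives 9>2; P3→Y gives 9>6]
(B,R,Y): not NE [P1→C gives 8>6; P2→P gives 7>5]
(B,S,X): not NE [P1→A gives 7>0]
(B,S,Y): not NE [P1→D gives 6>1; P2→P gives 7>1]
(C,P,X): not NE [P1→D gives 9>5; P2→Q gives 4>1; P3→Y gives 5>1]
(C,P,Y): not NE [P1→D gives 9>8; P2→Q gives 9>0]
(C,Q,X): NE
(C,Q,Y): not NE [P1→A gives 3>0; P3→X gives 3>0]
(C,R,X): not NE [P1→A gives 9>3; P2→Q gives 4>0]
(C,R,Y): not NE [P2→Q gives 9>5; P3→X gives 5>3]
(C,S,X): not NE [P1→A gives 7>1; P2→Q gives 4>3]
(C,S,Y): not NE [P1→D gives 6>2; P2→Q gives 9>5]
(D,P,X): not NE [P2→R gives 5>3]
(D,P,Y): not NE [P2→R gives 7>6; P3→X gives 6>3]
(D,Q,X): not NE [P1→C gives 9>7; P2→R gives 5>4]
(D,Q,Y): not NE [P1→A gives 3>2; P2→R gives 7>3; P3→X gives 8>6]
(D,R,X): not NE [P1→A gives 9>2]
(D,R,Y): not NE [P1→C gives 8>7; P3→X gives 9>7]
(D,S,X): not NE [P1→A gives 7>1; P2→R gives 5>2]
(D,S,Y): not NE [P2→R gives 7>5; P3→X gives 2>0]

NE set: (C,Q,X)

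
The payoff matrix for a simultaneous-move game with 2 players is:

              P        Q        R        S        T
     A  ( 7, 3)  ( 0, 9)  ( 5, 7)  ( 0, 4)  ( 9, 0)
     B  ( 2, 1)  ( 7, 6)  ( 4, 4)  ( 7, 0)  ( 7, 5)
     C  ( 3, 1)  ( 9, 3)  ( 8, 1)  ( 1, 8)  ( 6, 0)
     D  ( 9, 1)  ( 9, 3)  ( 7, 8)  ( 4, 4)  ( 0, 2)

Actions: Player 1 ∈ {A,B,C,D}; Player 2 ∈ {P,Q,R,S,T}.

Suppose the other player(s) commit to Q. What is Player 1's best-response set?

BR_1 = {C,D}

u_1(A vs Q) = 0
u_1(B vs Q) = 7
u_1(C vs Q) = 9
u_1(D vs Q) = 9
max payoff 9 at {C,D}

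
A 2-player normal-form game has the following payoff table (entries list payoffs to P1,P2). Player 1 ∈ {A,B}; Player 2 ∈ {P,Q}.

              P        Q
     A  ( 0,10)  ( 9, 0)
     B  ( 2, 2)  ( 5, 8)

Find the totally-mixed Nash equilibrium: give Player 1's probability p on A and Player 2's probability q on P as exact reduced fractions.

P1 indiff ⇒ q·0+(1-q)·9 = q·2+(1-q)·5 ⇒ q(-2) = (1-q)(-4) ⇒ q = 2/3
P2 indiff ⇒ p·10+(1-p)·2 = p·0+(1-p)·8 ⇒ p(10) = (1-p)(6) ⇒ p = 3/8

(p,q) = (3/8, 2/3)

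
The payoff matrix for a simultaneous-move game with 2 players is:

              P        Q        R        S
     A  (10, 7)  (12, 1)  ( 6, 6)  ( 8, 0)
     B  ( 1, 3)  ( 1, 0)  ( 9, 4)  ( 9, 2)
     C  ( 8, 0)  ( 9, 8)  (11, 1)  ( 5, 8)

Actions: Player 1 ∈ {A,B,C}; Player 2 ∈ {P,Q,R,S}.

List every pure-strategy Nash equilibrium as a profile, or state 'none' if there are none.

(A,P): NE
(A,Q): not NE [P2→P gives 7>1]
(A,R): not NE [P1→C gives 11>6; P2→P gives 7>6]
(A,S): not NE [P1→B gives 9>8; P2→P gives 7>0]
(B,P): not NE [P1→A gives 10>1; P2→R gives 4>3]
(B,Q): not NE [P1→A gives 12>1; P2→R gives 4>0]
(B,R): not NE [P1→C gives 11>9]
(B,S): not NE [P2→R gives 4>2]
(C,P): not NE [P1→A gives 10>8; P2→S gives 8>0]
(C,Q): not NE [P1→A gives 12>9]
(C,R): not NE [P2→S gives 8>1]
(C,S): not NE [P1→B gives 9>5]

PSNE = {(A,P)}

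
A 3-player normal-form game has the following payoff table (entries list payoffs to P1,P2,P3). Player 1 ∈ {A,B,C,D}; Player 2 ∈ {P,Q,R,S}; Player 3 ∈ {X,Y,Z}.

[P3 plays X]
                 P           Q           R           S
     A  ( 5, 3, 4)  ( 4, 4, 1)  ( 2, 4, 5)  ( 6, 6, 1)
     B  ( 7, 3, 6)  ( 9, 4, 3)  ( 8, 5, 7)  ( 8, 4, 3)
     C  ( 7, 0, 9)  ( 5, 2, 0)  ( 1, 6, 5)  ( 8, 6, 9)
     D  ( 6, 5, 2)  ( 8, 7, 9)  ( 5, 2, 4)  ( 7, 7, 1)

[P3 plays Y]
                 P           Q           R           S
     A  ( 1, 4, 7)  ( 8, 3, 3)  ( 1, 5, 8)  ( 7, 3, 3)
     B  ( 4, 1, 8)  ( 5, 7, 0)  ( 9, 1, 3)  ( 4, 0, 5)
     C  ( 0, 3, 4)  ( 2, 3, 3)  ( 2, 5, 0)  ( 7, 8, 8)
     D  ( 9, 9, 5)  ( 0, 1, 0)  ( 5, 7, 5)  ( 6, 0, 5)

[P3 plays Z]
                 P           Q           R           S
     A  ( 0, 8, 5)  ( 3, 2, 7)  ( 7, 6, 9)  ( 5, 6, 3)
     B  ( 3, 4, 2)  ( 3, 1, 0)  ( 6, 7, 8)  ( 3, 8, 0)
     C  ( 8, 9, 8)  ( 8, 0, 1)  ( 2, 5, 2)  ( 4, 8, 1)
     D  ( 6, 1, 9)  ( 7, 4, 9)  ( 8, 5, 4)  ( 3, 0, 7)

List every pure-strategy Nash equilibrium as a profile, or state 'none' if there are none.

Nash profiles: (C,S,X)

(A,P,X): not NE [P1→C gives 7>5; P2→S gives 6>3; P3→Y gives 7>4]
(A,P,Y): not NE [P1→D gives 9>1; P2→R gives 5>4]
(A,P,Z): not NE [P1→C gives 8>0; P3→Y gives 7>5]
(A,Q,X): not NE [P1→B gives 9>4; P2→S gives 6>4; P3→Z gives 7>1]
(A,Q,Y): not NE [P2→R gives 5>3; P3→Z gives 7>3]
(A,Q,Z): not NE [P1→C gives 8>3; P2→P gives 8>2]
(A,R,X): not NE [P1→B gives 8>2; P2→S gives 6>4; P3→Z gives 9>5]
(A,R,Y): not NE [P1→B gives 9>1; P3→Z gives 9>8]
(A,R,Z): not NE [P1→D gives 8>7; P2→P gives 8>6]
(A,S,X): not NE [P1→C gives 8>6; P3→Z gives 3>1]
(A,S,Y): not NE [P2→R gives 5>3]
(A,S,Z): not NE [P2→P gives 8>6]
(B,P,X): not NE [P2→R gives 5>3; P3→Y gives 8>6]
(B,P,Y): not NE [P1→D gives 9>4; P2→Q gives 7>1]
(B,P,Z): not NE [P1→C gives 8>3; P2→S gives 8>4; P3→Y gives 8>2]
(B,Q,X): not NE [P2→R gives 5>4]
(B,Q,Y): not NE [P1→A gives 8>5; P3→X gives 3>0]
(B,Q,Z): not NE [P1→C gives 8>3; P2→S gives 8>1; P3→X gives 3>0]
(B,R,X): not NE [P3→Z gives 8>7]
(B,R,Y): not NE [P2→Q gives 7>1; P3→Z gives 8>3]
(B,R,Z): not NE [P1→D gives 8>6; P2→S gives 8>7]
(B,S,X): not NE [P2→R gives 5>4; P3→Y gives 5>3]
(B,S,Y): not NE [P1→C gives 7>4; P2→Q gives 7>0]
(B,S,Z): not NE [P1→A gives 5>3; P3→Y gives 5>0]
(C,P,X): not NE [P2→S gives 6>0]
(C,P,Y): not NE [P1→D gives 9>0; P2→S gives 8>3; P3→X gives 9>4]
(C,P,Z): not NE [P3→X gives 9>8]
(C,Q,X): not NE [P1→B gives 9>5; P2→S gives 6>2; P3→Y gives 3>0]
(C,Q,Y): not NE [P1→A gives 8>2; P2→S gives 8>3]
(C,Q,Z): not NE [P2→P gives 9>0; P3→Y gives 3>1]
(C,R,X): not NE [P1→B gives 8>1]
(C,R,Y): not NE [P1→B gives 9>2; P2→S gives 8>5; P3→X gives 5>0]
(C,R,Z): not NE [P1→D gives 8>2; P2→P gives 9>5; P3→X gives 5>2]
(C,S,X): NE
(C,S,Y): not NE [P3→X gives 9>8]
(C,S,Z): not NE [P1→A gives 5>4; P2→P gives 9>8; P3→X gives 9>1]
(D,P,X): not NE [P1→C gives 7>6; P2→S gives 7>5; P3→Z gives 9>2]
(D,P,Y): not NE [P3→Z gives 9>5]
(D,P,Z): not NE [P1→C gives 8>6; P2→R gives 5>1]
(D,Q,X): not NE [P1→B gives 9>8]
(D,Q,Y): not NE [P1→A gives 8>0; P2→P gives 9>1; P3→Z gives 9>0]
(D,Q,Z): not NE [P1→C gives 8>7; P2→R gives 5>4]
(D,R,X): not NE [P1→B gives 8>5; P2→S gives 7>2; P3→Y gives 5>4]
(D,R,Y): not NE [P1→B gives 9>5; P2→P gives 9>7]
(D,R,Z): not NE [P3→Y gives 5>4]
(D,S,X): not NE [P1→C gives 8>7; P3→Z gives 7>1]
(D,S,Y): not NE [P1→C gives 7>6; P2→P gives 9>0; P3→Z gives 7>5]
(D,S,Z): not NE [P1→A gives 5>3; P2→R gives 5>0]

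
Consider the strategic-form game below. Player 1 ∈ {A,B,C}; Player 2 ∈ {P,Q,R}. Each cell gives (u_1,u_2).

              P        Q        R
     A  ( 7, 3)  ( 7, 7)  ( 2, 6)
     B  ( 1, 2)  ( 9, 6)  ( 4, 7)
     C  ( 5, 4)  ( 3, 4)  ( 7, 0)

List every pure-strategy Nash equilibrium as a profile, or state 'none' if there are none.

(A,P): not NE [P2→Q gives 7>3]
(A,Q): not NE [P1→B gives 9>7]
(A,R): not NE [P1→C gives 7>2; P2→Q gives 7>6]
(B,P): not NE [P1→A gives 7>1; P2→R gives 7>2]
(B,Q): not NE [P2→R gives 7>6]
(B,R): not NE [P1→C gives 7>4]
(C,P): not NE [P1→A gives 7>5]
(C,Q): not NE [P1→B gives 9>3]
(C,R): not NE [P2→Q gives 4>0]

Equilibria: none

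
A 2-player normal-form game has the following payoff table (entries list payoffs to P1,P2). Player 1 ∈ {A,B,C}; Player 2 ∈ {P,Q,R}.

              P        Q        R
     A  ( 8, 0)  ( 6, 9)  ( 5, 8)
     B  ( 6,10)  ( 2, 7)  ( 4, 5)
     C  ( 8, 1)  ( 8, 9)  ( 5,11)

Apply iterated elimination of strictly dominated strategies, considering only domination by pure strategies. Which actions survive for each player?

Survivors P1:{A,C} P2:{Q,R}

P1 drop B (A beats it: P:8>6 Q:6>2 R:5>4)
P2 drop P (Q beats it: A:9>0 C:9>1)
P1→{A,C} P2→{Q,R}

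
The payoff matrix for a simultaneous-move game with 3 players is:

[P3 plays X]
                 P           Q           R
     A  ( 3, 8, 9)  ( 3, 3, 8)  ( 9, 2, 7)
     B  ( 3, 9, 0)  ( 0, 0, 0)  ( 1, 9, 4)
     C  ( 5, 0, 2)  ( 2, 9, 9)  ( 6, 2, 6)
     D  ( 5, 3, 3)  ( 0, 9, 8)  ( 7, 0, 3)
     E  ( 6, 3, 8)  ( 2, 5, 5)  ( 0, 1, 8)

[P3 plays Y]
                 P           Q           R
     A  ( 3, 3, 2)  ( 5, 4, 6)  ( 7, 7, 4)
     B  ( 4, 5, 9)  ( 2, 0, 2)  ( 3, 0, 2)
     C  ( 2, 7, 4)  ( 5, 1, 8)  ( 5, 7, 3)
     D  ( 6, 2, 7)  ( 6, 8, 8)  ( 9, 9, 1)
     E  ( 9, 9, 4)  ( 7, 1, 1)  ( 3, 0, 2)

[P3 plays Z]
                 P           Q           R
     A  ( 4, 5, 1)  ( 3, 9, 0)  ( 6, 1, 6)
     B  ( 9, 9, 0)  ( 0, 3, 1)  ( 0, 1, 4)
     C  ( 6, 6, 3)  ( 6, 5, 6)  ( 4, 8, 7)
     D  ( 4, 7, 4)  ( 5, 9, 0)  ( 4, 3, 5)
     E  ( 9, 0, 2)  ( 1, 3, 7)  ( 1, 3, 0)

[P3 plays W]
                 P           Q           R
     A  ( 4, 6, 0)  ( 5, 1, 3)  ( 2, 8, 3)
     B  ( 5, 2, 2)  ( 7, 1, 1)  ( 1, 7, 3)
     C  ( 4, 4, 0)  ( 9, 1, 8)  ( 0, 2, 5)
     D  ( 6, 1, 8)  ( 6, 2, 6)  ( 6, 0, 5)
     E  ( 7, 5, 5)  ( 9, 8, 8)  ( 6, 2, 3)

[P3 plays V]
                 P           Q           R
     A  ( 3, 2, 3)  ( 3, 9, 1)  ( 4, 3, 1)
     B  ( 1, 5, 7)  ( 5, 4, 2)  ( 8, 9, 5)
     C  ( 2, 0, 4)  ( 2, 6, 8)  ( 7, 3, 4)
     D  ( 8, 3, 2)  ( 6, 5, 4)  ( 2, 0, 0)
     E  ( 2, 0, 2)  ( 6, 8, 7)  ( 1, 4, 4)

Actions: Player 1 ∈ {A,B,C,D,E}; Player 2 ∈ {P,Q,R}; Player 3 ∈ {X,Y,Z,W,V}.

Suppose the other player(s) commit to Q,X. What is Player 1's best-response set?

u_1(A vs Q,X) = 3
u_1(B vs Q,X) = 0
u_1(C vs Q,X) = 2
u_1(D vs Q,X) = 0
u_1(E vs Q,X) = 2
max payoff 3 at {A}

BR_1 = {A}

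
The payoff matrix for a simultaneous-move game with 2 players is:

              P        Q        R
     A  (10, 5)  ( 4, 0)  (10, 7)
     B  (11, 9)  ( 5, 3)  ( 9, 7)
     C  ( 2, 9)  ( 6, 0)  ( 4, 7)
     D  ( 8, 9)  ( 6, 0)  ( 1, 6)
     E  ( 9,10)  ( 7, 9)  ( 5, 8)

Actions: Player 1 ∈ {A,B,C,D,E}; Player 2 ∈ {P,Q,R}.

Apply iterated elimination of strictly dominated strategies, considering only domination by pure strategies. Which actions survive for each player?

Remaining: P1:{A,B} P2:{P,R}

P1 drop C (E beats it: P:9>2 Q:7>6 R:5>4)
P1 drop D (E beats it: P:9>8 Q:7>6 R:5>1)
P2 drop Q (P beats it: A:5>0 B:9>3 E:10>9)
P1 drop E (A beats it: P:10>9 R:10>5)
P1→{A,B} P2→{P,R}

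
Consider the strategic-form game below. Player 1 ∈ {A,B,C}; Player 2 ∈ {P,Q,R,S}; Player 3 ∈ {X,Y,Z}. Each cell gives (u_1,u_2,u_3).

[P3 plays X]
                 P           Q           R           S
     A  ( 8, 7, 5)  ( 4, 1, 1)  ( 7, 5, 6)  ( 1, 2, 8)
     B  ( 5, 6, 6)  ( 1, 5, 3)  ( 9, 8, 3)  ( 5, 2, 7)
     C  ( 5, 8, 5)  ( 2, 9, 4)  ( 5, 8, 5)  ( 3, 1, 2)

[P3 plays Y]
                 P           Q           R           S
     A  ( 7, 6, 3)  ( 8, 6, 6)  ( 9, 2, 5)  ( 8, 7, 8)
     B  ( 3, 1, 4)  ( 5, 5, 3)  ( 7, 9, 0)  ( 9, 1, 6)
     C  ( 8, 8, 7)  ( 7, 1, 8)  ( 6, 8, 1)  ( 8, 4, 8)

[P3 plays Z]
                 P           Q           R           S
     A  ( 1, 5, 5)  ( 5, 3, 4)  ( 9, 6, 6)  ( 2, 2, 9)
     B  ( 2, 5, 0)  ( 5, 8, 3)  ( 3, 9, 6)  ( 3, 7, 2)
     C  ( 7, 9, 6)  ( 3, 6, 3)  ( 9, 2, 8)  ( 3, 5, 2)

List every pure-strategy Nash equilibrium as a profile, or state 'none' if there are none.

(A,P,X): NE
(A,P,Y): not NE [P1→C gives 8>7; P2→S gives 7>6; P3→Z gives 5>3]
(A,P,Z): not NE [P1→C gives 7>1; P2→R gives 6>5]
(A,Q,X): not NE [P2→P gives 7>1; P3→Y gives 6>1]
(A,Q,Y): not NE [P2→S gives 7>6]
(A,Q,Z): not NE [P2→R gives 6>3; P3→Y gives 6>4]
(A,R,X): not NE [P1→B gives 9>7; P2→P gives 7>5]
(A,R,Y): not NE [P2→S gives 7>2; P3→Z gives 6>5]
(A,R,Z): NE
(A,S,X): not NE [P1→B gives 5>1; P2→P gives 7>2; P3→Z gives 9>8]
(A,S,Y): not NE [P1→B gives 9>8; P3→Z gives 9>8]
(A,S,Z): not NE [P1→C gives 3>2; P2→R gives 6>2]
(B,P,X): not NE [P1→A gives 8>5; P2→R gives 8>6]
(B,P,Y): not NE [P1→C gives 8>3; P2→R gives 9>1; P3→X gives 6>4]
(B,P,Z): not NE [P1→C gives 7>2; P2→R gives 9>5; P3→X gives 6>0]
(B,Q,X): not NE [P1→A gives 4>1; P2→R gives 8>5]
(B,Q,Y): not NE [P1→A gives 8>5; P2→R gives 9>5]
(B,Q,Z): not NE [P2→R gives 9>8]
(B,R,X): not NE [P3→Z gives 6>3]
(B,R,Y): not NE [P1→A gives 9>7; P3→Z gives 6>0]
(B,R,Z): not NE [P1→C gives 9>3]
(B,S,X): not NE [P2→R gives 8>2]
(B,S,Y): not NE [P2→R gives 9>1; P3→X gives 7>6]
(B,S,Z): not NE [P2→R gives 9>7; P3→X gives 7>2]
(C,P,X): not NE [P1→A gives 8>5; P2→Q gives 9>8; P3→Y gives 7>5]
(C,P,Y): NE
(C,P,Z): not NE [P3→Y gives 7>6]
(C,Q,X): not NE [P1→A gives 4>2; P3→Y gives 8>4]
(C,Q,Y): not NE [P1→A gives 8>7; P2→R gives 8>1]
(C,Q,Z): not NE [P1→B gives 5>3; P2→P gives 9>6; P3→Y gives 8>3]
(C,R,X): not NE [P1→B gives 9>5; P2→Q gives 9>8; P3→Z gives 8>5]
(C,R,Y): not NE [P1→A gives 9>6; P3→Z gives 8>1]
(C,R,Z): not NE [P2→P gives 9>2]
(C,S,X): not NE [P1→B gives 5>3; P2→Q gives 9>1; P3→Y gives 8>2]
(C,S,Y): not NE [P1→B gives 9>8; P2→R gives 8>4]
(C,S,Z): not NE [P2→P gives 9>5; P3→Y gives 8>2]

NE set: (A,P,X), (A,R,Z), (C,P,Y)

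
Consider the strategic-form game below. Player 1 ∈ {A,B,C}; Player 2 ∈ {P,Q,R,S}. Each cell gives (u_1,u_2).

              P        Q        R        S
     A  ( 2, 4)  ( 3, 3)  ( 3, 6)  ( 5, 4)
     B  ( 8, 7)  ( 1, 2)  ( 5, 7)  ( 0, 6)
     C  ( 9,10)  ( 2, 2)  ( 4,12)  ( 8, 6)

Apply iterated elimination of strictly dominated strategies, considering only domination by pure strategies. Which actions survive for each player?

IESDS → P1:{B,C} P2:{P,R}

P2 drop Q (P beats it: A:4>3 B:7>2 C:10>2)
P1 drop A (C beats it: P:9>2 R:4>3 S:8>5)
P2 drop S (P beats it: B:7>6 C:10>6)
P1→{B,C} P2→{P,R}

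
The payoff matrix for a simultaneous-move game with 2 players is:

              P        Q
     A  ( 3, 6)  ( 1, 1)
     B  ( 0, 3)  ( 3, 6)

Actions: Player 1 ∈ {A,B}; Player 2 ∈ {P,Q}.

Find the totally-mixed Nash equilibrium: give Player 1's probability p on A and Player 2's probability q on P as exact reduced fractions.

P1 indiff ⇒ q·3+(1-q)·1 = q·0+(1-q)·3 ⇒ q(3) = (1-q)(2) ⇒ q = 2/5
P2 indiff ⇒ p·6+(1-p)·3 = p·1+(1-p)·6 ⇒ p(5) = (1-p)(3) ⇒ p = 3/8

P1 mixes 3/8 on A; P2 mixes 2/5 on P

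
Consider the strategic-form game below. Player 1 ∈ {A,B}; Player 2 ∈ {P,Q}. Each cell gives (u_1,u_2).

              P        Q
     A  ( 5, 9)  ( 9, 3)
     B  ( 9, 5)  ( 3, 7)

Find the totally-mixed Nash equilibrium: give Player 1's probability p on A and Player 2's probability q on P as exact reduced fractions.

P1 mixes 1/4 on A; P2 mixes 3/5 on P

P1 indiff ⇒ q·5+(1-q)·9 = q·9+(1-q)·3 ⇒ q(-4) = (1-q)(-6) ⇒ q = 3/5
P2 indiff ⇒ p·9+(1-p)·5 = p·3+(1-p)·7 ⇒ p(6) = (1-p)(2) ⇒ p = 1/4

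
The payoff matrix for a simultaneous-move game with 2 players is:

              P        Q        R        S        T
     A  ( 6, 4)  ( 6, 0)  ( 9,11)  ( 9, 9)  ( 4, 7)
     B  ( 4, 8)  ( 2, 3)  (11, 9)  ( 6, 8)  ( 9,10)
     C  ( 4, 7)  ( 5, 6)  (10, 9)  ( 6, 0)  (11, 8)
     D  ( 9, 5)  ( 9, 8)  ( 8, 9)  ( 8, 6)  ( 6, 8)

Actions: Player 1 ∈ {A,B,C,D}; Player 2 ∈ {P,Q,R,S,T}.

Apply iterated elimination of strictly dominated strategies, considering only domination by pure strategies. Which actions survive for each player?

P2 drop P (R beats it: A:11>4 B:9>8 C:9>7 D:9>5)
P2 drop Q (R beats it: A:11>0 B:9>3 C:9>6 D:9>8)
P2 drop S (R beats it: A:11>9 B:9>8 C:9>0 D:9>6)
P1 drop A (B beats it: R:11>9 T:9>4)
P1 drop D (B beats it: R:11>8 T:9>6)
P1→{B,C} P2→{R,T}

Remaining: P1:{B,C} P2:{R,T}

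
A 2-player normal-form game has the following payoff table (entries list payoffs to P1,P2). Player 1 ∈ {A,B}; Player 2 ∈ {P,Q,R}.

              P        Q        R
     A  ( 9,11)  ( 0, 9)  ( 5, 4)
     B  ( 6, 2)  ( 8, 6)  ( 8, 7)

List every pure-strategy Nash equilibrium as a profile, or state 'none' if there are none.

Nash profiles: (A,P), (B,R)

(A,P): NE
(A,Q): not NE [P1→B gives 8>0; P2→P gives 11>9]
(A,R): not NE [P1→B gives 8>5; P2→P gives 11>4]
(B,P): not NE [P1→A gives 9>6; P2→R gives 7>2]
(B,Q): not NE [P2→R gives 7>6]
(B,R): NE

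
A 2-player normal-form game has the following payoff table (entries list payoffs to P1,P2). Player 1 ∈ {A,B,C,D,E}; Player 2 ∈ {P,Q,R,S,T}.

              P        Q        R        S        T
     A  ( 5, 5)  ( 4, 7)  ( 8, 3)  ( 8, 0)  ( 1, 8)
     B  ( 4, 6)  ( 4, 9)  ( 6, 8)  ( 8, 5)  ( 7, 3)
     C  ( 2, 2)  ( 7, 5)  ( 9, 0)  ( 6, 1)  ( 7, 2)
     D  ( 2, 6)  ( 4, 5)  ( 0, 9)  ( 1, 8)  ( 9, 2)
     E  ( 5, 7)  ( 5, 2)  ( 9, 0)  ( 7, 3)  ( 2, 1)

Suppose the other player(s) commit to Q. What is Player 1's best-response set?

BR_1 = {C}

u_1(A vs Q) = 4
u_1(B vs Q) = 4
u_1(C vs Q) = 7
u_1(D vs Q) = 4
u_1(E vs Q) = 5
max payoff 7 at {C}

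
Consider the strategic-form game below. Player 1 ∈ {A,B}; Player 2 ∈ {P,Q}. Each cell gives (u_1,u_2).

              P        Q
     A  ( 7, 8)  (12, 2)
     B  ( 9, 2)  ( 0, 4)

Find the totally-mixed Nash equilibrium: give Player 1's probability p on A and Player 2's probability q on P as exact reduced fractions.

(p,q) = (1/4, 6/7)

P1 indiff ⇒ q·7+(1-q)·12 = q·9+(1-q)·0 ⇒ q(-2) = (1-q)(-12) ⇒ q = 6/7
P2 indiff ⇒ p·8+(1-p)·2 = p·2+(1-p)·4 ⇒ p(6) = (1-p)(2) ⇒ p = 1/4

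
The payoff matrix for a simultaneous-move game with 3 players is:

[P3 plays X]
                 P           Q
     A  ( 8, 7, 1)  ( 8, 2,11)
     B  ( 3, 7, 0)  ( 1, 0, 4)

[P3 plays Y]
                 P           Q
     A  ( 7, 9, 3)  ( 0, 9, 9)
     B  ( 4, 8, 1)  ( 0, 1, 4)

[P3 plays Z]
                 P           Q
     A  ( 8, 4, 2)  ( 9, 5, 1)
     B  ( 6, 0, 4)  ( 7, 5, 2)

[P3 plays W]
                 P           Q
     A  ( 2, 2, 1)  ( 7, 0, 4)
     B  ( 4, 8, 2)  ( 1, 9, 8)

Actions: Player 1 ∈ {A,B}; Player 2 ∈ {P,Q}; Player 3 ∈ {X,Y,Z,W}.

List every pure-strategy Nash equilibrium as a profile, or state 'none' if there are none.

(A,P,X): not NE [P3→Y gives 3>1]
(A,P,Y): NE
(A,P,Z): not NE [P2→Q gives 5>4; P3→Y gives 3>2]
(A,P,W): not NE [P1→B gives 4>2; P3→Y gives 3>1]
(A,Q,X): not NE [P2→P gives 7>2]
(A,Q,Y): not NE [P3→X gives 11>9]
(A,Q,Z): not NE [P3→X gives 11>1]
(A,Q,W): not NE [P2→P gives 2>0; P3→X gives 11>4]
(B,P,X): not NE [P1→A gives 8>3; P3→Z gives 4>0]
(B,P,Y): not NE [P1→A gives 7>4; P3→Z gives 4>1]
(B,P,Z): not NE [P1→A gives 8>6; P2→Q gives 5>0]
(B,P,W): not NE [P2→Q gives 9>8; P3→Z gives 4>2]
(B,Q,X): not NE [P1→A gives 8>1; P2→P gives 7>0; P3→W gives 8>4]
(B,Q,Y): not NE [P2→P gives 8>1; P3→W gives 8>4]
(B,Q,Z): not NE [P1→A gives 9>7; P3→W gives 8>2]
(B,Q,W): not NE [P1→A gives 7>1]

PSNE = {(A,P,Y)}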